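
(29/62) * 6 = 87/31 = 2.81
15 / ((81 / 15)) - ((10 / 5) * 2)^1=-11 / 9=-1.22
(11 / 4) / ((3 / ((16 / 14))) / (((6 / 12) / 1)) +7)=11 / 49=0.22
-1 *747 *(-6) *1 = 4482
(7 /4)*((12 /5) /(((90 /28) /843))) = 27538 /25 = 1101.52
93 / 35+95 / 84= 1591 / 420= 3.79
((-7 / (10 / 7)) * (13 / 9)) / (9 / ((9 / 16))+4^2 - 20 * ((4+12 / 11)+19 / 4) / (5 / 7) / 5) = 7007 / 22878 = 0.31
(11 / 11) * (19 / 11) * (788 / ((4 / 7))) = 26201 / 11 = 2381.91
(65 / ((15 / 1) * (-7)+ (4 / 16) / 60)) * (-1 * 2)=31200 / 25199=1.24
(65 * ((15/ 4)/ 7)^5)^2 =2436347900390625/ 296196766695424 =8.23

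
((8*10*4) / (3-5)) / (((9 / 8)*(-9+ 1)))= 160 / 9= 17.78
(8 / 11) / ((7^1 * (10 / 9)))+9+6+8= 8891 / 385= 23.09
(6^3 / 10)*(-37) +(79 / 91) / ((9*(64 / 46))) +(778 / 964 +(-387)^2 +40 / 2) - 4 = 4705094591677 / 31580640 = 148986.68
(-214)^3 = -9800344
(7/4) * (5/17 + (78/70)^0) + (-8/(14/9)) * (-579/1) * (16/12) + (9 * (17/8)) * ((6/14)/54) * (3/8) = 60510755/15232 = 3972.61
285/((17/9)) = 150.88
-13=-13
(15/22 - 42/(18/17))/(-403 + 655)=-2573/16632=-0.15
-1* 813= -813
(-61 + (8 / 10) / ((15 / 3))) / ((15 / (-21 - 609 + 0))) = 63882 / 25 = 2555.28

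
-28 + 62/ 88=-1201/ 44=-27.30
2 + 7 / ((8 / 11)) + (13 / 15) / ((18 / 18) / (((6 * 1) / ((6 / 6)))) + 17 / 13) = 56179 / 4600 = 12.21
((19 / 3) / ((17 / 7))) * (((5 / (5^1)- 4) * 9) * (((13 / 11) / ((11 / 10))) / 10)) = -15561 / 2057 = -7.56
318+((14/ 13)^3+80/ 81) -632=-55480474/ 177957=-311.76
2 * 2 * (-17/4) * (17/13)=-289/13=-22.23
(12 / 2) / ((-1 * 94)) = -3 / 47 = -0.06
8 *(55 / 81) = 440 / 81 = 5.43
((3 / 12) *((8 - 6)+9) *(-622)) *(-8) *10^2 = 1368400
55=55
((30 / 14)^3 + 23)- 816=-268624 / 343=-783.16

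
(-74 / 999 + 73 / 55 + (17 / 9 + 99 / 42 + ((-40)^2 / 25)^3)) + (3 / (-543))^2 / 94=4195932893272829 / 16005877965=262149.50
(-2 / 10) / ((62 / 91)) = -0.29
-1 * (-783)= 783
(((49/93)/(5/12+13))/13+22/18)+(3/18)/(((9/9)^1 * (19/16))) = 2164465/1584999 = 1.37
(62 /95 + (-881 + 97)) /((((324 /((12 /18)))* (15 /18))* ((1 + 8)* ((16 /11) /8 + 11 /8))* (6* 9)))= -1091464 /426957075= -0.00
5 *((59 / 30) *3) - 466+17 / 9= -7823 / 18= -434.61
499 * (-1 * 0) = 0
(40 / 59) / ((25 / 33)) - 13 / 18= 917 / 5310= 0.17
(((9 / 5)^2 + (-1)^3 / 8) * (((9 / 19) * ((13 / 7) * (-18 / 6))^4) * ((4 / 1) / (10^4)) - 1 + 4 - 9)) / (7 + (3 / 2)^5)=-59048298759 / 47553734375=-1.24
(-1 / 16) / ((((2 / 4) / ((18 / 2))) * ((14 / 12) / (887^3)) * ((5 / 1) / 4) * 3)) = -6280776927 / 35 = -179450769.34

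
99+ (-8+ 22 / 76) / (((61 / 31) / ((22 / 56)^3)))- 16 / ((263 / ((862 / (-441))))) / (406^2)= 70027967514889535 / 709054829449344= 98.76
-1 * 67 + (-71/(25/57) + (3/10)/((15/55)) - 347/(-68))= -378551/1700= -222.68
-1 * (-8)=8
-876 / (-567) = 292 / 189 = 1.54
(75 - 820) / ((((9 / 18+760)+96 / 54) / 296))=-3969360 / 13721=-289.29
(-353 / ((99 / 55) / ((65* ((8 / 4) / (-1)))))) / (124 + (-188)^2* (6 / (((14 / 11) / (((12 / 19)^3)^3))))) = 259142422893870425 / 28341958746546342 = 9.14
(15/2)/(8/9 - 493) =-135/8858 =-0.02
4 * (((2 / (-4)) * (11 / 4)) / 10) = -11 / 20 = -0.55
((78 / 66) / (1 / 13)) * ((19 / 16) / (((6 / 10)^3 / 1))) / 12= 401375 / 57024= 7.04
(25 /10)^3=125 /8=15.62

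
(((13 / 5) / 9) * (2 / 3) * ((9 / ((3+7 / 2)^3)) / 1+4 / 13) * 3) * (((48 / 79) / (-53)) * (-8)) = 0.02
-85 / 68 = -5 / 4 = -1.25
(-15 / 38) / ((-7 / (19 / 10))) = 3 / 28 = 0.11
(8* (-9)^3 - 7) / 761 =-5839 / 761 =-7.67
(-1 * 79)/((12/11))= -869/12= -72.42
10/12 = 5/6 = 0.83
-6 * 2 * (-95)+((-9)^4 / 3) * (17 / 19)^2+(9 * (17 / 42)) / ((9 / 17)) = 43934815 / 15162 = 2897.69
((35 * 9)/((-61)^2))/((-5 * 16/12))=-189/14884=-0.01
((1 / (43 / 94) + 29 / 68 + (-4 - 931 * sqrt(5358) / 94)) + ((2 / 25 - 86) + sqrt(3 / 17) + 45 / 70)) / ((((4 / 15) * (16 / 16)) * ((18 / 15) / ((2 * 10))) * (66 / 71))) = -8262625 * sqrt(5358) / 12408 - 15742932595 / 2701776 + 8875 * sqrt(51) / 2244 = -54542.24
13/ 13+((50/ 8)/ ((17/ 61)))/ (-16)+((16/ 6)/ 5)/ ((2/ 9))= 10871/ 5440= 2.00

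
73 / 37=1.97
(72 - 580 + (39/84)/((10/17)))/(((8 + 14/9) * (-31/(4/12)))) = 426057/746480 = 0.57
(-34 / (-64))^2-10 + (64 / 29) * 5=39101 / 29696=1.32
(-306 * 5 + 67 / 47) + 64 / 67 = -4810473 / 3149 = -1527.62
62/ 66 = 31/ 33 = 0.94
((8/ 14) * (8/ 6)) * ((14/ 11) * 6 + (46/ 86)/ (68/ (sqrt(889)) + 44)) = 221779361/ 38057580 - 391 * sqrt(889)/ 24218460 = 5.83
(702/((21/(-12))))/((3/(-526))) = 70333.71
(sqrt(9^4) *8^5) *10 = 26542080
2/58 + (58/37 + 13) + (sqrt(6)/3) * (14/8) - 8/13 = 7 * sqrt(6)/12 + 195100/13949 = 15.42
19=19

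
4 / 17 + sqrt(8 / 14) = 4 / 17 + 2 * sqrt(7) / 7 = 0.99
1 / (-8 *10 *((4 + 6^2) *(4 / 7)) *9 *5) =-7 / 576000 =-0.00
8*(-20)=-160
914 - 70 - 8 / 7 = 5900 / 7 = 842.86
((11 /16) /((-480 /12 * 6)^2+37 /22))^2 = 14641 /102776935306816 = 0.00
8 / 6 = 4 / 3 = 1.33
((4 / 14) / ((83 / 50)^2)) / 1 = 5000 / 48223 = 0.10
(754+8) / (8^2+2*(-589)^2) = 127 / 115651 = 0.00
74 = 74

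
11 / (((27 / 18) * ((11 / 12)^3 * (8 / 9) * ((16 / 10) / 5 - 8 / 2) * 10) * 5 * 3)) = -54 / 2783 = -0.02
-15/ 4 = -3.75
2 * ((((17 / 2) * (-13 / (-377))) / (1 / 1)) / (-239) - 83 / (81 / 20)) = -23012297 / 561411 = -40.99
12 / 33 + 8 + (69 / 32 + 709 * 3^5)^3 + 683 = 1843386711880501698687 / 360448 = 5114154363127279.66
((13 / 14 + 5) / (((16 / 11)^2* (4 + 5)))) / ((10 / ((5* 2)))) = 10043 / 32256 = 0.31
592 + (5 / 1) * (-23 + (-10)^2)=977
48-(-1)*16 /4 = 52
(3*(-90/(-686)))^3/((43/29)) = 71350875/1735205101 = 0.04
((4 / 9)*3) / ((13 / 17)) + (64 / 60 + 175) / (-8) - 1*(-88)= 105667 / 1560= 67.74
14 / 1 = 14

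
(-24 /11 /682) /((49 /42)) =-72 /26257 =-0.00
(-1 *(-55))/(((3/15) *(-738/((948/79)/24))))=-275/1476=-0.19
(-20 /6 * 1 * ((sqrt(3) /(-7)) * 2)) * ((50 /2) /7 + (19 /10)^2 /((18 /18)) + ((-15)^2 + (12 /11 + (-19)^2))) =1525299 * sqrt(3) /2695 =980.30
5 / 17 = 0.29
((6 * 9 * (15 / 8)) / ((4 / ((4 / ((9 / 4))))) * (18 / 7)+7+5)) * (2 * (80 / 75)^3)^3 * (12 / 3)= 7696581394432 / 23635546875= 325.64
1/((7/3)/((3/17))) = 9/119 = 0.08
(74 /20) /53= 37 /530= 0.07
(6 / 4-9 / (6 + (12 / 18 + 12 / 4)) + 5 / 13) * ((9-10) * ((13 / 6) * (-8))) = 16.53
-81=-81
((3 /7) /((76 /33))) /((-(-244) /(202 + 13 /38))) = 761211 /4932704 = 0.15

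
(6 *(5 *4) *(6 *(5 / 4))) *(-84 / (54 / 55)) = -77000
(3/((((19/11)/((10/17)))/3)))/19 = 990/6137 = 0.16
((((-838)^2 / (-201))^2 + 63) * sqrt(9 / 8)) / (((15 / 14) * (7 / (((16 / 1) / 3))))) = 3945193446392 * sqrt(2) / 606015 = 9206613.83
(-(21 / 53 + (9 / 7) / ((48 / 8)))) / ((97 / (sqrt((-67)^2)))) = -30351 / 71974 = -0.42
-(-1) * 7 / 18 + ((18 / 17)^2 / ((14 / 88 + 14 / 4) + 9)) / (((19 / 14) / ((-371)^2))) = 494498353601 / 55052766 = 8982.26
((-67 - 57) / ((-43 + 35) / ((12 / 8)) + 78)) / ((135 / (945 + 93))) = -21452 / 1635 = -13.12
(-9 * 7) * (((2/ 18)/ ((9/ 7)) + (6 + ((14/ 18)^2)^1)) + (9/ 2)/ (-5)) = -32837/ 90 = -364.86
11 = 11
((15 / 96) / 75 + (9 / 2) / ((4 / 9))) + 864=419581 / 480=874.13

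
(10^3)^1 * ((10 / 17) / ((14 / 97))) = 485000 / 119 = 4075.63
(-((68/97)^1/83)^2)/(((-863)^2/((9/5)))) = -41616/241374423240845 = -0.00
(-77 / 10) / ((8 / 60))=-231 / 4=-57.75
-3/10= -0.30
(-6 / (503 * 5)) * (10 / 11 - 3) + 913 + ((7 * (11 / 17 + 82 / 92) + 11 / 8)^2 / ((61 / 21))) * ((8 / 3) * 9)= 4399171514752999 / 2063972998120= 2131.41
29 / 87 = 1 / 3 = 0.33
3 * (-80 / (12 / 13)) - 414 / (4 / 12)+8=-1494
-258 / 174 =-43 / 29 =-1.48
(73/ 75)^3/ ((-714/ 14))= -389017/ 21515625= -0.02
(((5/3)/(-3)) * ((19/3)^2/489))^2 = 3258025/1568872881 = 0.00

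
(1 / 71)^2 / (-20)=-1 / 100820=-0.00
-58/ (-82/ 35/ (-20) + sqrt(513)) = 832300/ 62840819 - 21315000 * sqrt(57)/ 62840819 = -2.55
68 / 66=34 / 33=1.03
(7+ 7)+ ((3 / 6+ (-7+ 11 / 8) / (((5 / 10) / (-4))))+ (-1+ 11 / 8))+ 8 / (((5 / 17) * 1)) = 3483 / 40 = 87.08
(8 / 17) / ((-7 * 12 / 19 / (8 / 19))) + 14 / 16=2371 / 2856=0.83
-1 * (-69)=69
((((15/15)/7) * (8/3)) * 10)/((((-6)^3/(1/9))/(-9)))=10/567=0.02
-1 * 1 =-1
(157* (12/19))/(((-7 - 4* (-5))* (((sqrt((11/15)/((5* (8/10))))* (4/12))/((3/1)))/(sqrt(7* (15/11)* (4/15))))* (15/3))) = 67824* sqrt(105)/13585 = 51.16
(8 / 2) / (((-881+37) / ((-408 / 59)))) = 408 / 12449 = 0.03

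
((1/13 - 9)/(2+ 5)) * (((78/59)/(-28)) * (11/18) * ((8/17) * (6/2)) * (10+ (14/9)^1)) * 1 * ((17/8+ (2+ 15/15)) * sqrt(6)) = 1360216 * sqrt(6)/442323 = 7.53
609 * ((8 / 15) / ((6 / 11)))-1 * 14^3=-32228 / 15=-2148.53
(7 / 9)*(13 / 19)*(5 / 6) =455 / 1026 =0.44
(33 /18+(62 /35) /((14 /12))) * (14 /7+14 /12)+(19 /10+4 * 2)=180931 /8820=20.51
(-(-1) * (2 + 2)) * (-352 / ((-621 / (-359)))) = -505472 / 621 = -813.96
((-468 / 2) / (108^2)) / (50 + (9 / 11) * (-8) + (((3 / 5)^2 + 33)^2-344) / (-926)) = -3183125 / 6763036032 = -0.00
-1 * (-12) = 12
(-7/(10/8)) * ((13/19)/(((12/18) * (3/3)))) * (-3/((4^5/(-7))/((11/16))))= -63063/778240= -0.08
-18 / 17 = -1.06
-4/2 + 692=690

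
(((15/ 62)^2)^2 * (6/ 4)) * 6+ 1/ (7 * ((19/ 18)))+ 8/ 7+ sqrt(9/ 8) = 2.37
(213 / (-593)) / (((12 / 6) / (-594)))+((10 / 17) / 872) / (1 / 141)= 469308597 / 4395316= 106.77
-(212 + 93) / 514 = -305 / 514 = -0.59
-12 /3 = -4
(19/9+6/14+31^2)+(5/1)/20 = 242875/252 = 963.79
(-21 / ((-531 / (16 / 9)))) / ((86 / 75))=1400 / 22833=0.06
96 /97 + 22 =22.99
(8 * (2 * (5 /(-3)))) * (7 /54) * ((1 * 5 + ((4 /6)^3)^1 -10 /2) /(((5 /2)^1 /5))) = -4480 /2187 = -2.05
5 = 5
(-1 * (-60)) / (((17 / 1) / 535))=32100 / 17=1888.24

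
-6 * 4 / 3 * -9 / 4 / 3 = 6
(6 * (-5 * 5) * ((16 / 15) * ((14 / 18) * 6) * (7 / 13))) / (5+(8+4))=-23.65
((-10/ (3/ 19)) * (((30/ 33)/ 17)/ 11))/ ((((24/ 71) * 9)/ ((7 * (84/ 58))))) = -1652525/ 1610631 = -1.03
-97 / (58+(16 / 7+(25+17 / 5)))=-35 / 32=-1.09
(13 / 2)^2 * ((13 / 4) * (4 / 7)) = 78.46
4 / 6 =2 / 3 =0.67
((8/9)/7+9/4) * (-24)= -1198/21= -57.05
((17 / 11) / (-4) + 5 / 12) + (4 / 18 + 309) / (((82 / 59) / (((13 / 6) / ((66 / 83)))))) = 177177419 / 292248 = 606.26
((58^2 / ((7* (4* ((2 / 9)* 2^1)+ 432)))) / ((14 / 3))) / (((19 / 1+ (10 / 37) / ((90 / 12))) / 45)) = 113421465 / 202104224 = 0.56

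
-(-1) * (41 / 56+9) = 545 / 56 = 9.73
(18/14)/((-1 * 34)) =-9/238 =-0.04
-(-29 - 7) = 36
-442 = -442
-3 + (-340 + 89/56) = -341.41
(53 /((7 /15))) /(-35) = -159 /49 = -3.24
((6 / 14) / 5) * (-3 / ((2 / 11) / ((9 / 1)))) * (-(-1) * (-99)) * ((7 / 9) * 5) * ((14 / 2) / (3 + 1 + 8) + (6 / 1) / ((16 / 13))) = 427977 / 16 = 26748.56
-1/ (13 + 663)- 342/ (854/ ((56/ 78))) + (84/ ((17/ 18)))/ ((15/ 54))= 1121266031/ 3505060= 319.90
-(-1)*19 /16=19 /16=1.19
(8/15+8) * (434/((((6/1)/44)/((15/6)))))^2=14586288640/27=540232912.59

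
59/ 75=0.79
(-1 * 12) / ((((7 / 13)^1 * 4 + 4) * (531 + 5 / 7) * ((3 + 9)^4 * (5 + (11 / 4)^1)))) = -91 / 3987601920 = -0.00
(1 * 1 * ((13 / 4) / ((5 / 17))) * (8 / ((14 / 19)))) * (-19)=-79781 / 35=-2279.46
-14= -14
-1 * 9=-9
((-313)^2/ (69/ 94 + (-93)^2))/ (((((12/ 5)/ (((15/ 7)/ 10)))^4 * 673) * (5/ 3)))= 23022715/ 35876206987264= 0.00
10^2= 100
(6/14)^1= 3/7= 0.43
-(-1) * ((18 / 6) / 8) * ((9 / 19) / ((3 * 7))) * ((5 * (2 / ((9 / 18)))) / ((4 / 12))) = 135 / 266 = 0.51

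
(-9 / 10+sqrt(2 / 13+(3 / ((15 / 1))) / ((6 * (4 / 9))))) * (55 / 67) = -99 / 134+11 * sqrt(15470) / 3484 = -0.35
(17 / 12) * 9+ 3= 63 / 4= 15.75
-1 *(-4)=4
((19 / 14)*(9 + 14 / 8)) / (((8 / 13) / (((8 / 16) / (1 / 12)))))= 31863 / 224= 142.25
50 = 50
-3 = -3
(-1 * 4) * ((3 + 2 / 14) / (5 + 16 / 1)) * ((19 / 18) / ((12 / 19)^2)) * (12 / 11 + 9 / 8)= -445835 / 127008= -3.51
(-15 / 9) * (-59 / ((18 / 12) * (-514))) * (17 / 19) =-5015 / 43947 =-0.11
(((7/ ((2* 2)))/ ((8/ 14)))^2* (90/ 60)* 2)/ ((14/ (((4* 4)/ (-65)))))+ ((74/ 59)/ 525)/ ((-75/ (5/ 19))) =-1816807459/ 3672396000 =-0.49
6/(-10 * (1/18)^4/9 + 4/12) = 2834352/157459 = 18.00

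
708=708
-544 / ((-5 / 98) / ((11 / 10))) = 11728.64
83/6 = 13.83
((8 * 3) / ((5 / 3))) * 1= 72 / 5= 14.40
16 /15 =1.07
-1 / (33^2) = -1 / 1089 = -0.00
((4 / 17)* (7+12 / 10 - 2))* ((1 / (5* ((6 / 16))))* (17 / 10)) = 496 / 375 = 1.32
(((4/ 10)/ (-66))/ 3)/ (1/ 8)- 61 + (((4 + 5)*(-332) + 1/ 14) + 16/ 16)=-21122257/ 6930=-3047.94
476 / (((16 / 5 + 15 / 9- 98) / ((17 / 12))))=-10115 / 1397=-7.24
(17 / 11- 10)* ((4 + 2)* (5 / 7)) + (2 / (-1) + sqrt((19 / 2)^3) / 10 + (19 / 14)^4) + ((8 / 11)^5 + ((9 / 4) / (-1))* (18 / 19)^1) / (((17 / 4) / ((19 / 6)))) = -11446943640383 / 315533696016 + 19* sqrt(38) / 40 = -33.35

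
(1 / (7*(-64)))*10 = -5 / 224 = -0.02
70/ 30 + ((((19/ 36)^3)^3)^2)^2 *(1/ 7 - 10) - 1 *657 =-162512601165055464623113121702575132708859532886807645723655/ 248237170822005224551331443422398252060391663136338345984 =-654.67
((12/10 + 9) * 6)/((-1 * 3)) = -20.40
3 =3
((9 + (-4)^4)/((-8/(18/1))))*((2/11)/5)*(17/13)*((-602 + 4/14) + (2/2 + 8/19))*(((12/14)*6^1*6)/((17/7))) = 4112985924/19019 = 216256.69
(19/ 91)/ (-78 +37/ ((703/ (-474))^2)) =-253783/ 74362470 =-0.00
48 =48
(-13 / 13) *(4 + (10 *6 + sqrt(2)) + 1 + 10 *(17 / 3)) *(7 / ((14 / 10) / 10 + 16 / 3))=-127750 / 821-1050 *sqrt(2) / 821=-157.41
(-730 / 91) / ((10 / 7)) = -73 / 13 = -5.62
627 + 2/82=25708/41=627.02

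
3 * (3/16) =9/16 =0.56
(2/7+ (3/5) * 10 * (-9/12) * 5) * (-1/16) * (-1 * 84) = -933/8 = -116.62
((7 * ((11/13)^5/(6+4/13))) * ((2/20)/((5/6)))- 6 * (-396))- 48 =136307898471/58550050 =2328.06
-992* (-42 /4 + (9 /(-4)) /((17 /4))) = 186000 /17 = 10941.18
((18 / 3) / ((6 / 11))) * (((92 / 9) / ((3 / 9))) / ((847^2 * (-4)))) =-23 / 195657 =-0.00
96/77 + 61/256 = 29273/19712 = 1.49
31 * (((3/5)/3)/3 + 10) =4681/15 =312.07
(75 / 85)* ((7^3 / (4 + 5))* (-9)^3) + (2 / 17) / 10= -122572 / 5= -24514.40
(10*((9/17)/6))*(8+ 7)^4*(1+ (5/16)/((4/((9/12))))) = 205790625/4352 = 47286.45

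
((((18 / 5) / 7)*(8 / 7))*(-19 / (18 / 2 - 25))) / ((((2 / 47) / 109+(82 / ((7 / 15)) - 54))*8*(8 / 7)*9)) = 97337 / 1396739200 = 0.00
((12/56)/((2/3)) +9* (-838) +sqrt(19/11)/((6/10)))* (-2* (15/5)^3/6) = 1900503/28- 15* sqrt(209)/11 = 67855.39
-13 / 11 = -1.18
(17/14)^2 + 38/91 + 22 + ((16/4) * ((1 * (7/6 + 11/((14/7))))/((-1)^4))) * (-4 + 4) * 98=60877/2548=23.89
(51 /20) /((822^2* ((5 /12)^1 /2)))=17 /938450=0.00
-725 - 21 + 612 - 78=-212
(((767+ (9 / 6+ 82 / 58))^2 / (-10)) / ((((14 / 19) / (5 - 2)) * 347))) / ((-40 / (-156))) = -177312617703 / 65369248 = -2712.48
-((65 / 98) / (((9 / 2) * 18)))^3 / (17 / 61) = -16752125 / 8503196300424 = -0.00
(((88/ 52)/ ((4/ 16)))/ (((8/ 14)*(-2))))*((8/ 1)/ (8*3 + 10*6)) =-22/ 39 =-0.56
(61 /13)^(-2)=169 /3721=0.05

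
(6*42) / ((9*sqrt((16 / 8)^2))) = 14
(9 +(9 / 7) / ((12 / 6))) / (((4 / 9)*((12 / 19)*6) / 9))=23085 / 448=51.53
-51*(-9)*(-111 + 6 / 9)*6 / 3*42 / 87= -1418004 / 29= -48896.69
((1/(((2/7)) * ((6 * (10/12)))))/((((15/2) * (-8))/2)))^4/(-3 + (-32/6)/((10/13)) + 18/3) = -2401/31860000000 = -0.00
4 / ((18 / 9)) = 2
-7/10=-0.70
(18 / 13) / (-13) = -18 / 169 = -0.11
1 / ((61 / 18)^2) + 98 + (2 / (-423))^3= 27624380559826 / 281631204207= 98.09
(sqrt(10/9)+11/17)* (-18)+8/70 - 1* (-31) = 11583/595 - 6* sqrt(10) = 0.49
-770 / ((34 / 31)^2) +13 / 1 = -362471 / 578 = -627.11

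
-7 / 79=-0.09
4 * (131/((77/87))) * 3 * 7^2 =957348/11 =87031.64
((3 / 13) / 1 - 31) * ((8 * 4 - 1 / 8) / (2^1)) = -6375 / 13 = -490.38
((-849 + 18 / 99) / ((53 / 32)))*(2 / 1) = -597568 / 583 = -1024.99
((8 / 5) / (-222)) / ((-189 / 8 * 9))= 32 / 944055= 0.00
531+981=1512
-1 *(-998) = 998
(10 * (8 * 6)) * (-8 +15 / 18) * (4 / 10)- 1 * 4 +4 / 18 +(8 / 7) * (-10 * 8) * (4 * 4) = -179086 / 63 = -2842.63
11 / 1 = 11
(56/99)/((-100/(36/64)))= -7/2200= -0.00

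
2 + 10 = 12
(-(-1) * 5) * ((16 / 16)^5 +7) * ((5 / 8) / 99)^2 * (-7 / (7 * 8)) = -125 / 627264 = -0.00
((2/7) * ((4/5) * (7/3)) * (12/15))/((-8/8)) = -32/75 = -0.43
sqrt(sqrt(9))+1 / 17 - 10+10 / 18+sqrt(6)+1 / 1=-1283 / 153+sqrt(3)+sqrt(6)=-4.20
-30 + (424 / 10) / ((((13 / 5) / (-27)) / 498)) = -219303.23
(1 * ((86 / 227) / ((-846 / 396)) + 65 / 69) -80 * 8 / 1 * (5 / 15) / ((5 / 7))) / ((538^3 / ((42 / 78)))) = -1535126705 / 1490263227081096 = -0.00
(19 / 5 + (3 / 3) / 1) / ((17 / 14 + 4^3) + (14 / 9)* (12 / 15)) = 3024 / 41869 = 0.07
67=67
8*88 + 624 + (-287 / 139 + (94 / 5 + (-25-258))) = 737906 / 695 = 1061.74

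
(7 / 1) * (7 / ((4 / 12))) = 147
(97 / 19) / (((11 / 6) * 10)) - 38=-39419 / 1045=-37.72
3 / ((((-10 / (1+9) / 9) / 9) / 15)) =-3645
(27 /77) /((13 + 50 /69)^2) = 128547 /69054293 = 0.00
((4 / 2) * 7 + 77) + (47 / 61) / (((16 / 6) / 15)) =46523 / 488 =95.33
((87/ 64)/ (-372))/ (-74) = 29/ 587264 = 0.00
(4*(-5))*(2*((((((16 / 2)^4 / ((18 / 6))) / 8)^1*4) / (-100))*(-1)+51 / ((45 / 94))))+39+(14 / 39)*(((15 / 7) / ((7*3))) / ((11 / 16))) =-67497631 / 15015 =-4495.35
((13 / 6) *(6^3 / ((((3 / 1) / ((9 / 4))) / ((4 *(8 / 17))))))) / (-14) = -5616 / 119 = -47.19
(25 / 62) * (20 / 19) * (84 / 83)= 21000 / 48887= 0.43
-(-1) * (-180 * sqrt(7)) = -180 * sqrt(7) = -476.24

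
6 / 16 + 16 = 131 / 8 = 16.38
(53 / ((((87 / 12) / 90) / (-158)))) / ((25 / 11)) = -6632208 / 145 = -45739.37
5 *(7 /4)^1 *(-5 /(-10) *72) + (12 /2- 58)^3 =-140293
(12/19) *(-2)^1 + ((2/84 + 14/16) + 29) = 91405/3192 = 28.64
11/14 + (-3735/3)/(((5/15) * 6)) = -4352/7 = -621.71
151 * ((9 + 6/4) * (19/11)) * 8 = 240996/11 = 21908.73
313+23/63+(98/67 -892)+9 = -2398255/4221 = -568.17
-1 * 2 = -2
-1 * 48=-48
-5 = -5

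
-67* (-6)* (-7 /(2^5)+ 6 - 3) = 17889 /16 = 1118.06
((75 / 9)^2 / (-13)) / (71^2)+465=274254980 / 589797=465.00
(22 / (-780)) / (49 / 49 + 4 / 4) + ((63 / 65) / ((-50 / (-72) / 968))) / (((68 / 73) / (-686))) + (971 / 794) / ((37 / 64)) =-4844823407156899 / 4869403500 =-994952.13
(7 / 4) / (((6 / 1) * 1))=7 / 24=0.29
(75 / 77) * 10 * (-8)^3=-384000 / 77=-4987.01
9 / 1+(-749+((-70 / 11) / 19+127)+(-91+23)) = -142399 / 209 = -681.33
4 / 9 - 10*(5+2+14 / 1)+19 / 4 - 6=-7589 / 36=-210.81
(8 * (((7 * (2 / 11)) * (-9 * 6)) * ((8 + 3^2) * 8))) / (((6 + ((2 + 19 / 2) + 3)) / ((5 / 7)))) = -1175040 / 451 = -2605.41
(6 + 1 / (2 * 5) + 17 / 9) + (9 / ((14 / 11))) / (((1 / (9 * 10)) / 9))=3613583 / 630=5735.85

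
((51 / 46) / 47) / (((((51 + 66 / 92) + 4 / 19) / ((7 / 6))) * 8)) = 2261 / 34129520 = 0.00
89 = 89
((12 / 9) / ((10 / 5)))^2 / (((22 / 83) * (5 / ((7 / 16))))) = 581 / 3960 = 0.15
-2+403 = 401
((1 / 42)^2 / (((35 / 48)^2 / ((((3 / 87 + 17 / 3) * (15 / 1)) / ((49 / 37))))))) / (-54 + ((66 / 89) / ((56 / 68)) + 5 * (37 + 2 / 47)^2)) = 115456689664 / 11415881644401395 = 0.00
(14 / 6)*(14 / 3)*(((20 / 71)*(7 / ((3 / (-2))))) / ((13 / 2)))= -54880 / 24921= -2.20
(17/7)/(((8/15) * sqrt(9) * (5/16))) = 34/7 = 4.86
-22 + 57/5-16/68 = -921/85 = -10.84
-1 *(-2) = 2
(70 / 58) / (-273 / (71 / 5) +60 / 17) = -8449 / 109881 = -0.08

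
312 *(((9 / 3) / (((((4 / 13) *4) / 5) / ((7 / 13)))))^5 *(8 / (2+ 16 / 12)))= 298649885625 / 32768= 9114071.22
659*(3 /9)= 659 /3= 219.67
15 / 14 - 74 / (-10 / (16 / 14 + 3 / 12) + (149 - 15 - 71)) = -1107 / 4354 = -0.25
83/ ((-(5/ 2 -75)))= 166/ 145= 1.14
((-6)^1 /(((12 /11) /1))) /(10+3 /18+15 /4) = -66 /167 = -0.40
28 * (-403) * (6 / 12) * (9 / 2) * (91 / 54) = -256711 / 6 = -42785.17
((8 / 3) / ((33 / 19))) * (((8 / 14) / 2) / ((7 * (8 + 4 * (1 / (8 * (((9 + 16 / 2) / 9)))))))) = 10336 / 1363131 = 0.01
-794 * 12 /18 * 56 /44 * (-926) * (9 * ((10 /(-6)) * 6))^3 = -5002600176000 /11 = -454781834181.82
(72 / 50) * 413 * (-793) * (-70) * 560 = 18487228032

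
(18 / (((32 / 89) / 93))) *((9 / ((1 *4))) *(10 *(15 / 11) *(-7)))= -351979425 / 352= -999941.55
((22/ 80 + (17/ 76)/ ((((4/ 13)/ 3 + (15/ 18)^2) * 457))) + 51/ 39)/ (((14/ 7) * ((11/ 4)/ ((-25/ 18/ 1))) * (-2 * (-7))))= -13332664685/ 466847677296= -0.03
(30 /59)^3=27000 /205379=0.13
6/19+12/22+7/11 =1.50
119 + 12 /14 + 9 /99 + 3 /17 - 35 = 111428 /1309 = 85.12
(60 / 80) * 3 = 9 / 4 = 2.25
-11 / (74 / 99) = -1089 / 74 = -14.72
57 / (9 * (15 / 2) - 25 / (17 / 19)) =1.44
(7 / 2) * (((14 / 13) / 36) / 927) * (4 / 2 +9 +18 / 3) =833 / 433836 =0.00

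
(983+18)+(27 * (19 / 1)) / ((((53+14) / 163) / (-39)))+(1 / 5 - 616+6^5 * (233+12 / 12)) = 593383977 / 335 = 1771295.45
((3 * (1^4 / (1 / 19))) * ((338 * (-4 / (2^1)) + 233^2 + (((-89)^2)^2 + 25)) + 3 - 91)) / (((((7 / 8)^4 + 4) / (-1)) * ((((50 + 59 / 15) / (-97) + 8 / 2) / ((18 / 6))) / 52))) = -51196417735901184 / 1448179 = -35352271877.92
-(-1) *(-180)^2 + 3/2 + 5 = 64813/2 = 32406.50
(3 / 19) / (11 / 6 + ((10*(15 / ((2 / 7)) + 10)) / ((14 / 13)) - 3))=63 / 231097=0.00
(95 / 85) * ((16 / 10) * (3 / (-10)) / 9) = -76 / 1275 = -0.06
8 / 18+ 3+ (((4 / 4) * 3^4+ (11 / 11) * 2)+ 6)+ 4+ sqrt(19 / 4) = sqrt(19) / 2+ 868 / 9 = 98.62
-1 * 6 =-6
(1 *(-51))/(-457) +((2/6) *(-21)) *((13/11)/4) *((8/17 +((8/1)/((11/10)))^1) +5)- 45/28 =-183269389/6580343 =-27.85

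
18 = 18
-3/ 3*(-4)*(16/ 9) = 7.11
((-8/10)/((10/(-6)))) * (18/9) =24/25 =0.96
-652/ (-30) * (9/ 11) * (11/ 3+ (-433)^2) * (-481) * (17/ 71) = -1499398729556/ 3905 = -383968944.83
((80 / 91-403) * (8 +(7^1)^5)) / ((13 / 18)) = -11075603310 / 1183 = -9362302.04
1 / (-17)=-1 / 17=-0.06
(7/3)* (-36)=-84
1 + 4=5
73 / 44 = 1.66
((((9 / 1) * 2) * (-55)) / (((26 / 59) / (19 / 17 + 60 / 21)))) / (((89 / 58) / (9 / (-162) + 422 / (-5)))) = 67666633133 / 137683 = 491466.87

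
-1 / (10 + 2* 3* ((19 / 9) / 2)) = -3 / 49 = -0.06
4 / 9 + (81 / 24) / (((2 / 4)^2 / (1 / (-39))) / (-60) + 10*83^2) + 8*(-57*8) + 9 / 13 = -87094106107 / 23881923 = -3646.86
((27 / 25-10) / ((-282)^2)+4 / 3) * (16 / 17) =10602308 / 8449425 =1.25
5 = 5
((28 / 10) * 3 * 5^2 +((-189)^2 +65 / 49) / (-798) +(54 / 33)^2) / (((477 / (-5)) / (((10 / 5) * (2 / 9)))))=-418133260 / 534517137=-0.78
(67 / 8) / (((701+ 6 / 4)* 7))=67 / 39340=0.00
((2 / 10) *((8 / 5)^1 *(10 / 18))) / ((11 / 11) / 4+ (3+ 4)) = 32 / 1305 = 0.02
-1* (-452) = 452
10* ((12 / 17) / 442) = 0.02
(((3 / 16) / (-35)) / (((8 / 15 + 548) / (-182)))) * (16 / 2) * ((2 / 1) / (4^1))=0.01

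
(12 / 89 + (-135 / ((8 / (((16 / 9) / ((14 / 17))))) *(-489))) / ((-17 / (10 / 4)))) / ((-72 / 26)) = -327067 / 7311528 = -0.04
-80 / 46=-40 / 23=-1.74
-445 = -445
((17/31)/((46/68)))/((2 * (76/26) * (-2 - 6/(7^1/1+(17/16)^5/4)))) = -38546801215/783249554212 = -0.05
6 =6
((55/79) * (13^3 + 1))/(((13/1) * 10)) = 12089/1027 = 11.77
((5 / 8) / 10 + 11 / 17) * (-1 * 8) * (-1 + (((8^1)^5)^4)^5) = -393147943432555814649810017863009985082933399977525696372775106725395590854323984293395693375 / 34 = -11563174806839876901465000000000000000000000000000000000000000000000000000000000000000000000.00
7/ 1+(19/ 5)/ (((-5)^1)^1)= 156/ 25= 6.24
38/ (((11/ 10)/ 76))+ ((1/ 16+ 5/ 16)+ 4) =231425/ 88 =2629.83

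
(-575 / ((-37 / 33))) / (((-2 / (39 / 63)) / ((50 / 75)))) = -82225 / 777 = -105.82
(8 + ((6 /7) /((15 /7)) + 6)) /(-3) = -24 /5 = -4.80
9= 9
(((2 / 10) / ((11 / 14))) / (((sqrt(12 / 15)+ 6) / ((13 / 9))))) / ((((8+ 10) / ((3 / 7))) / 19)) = 247 / 8712 - 247* sqrt(5) / 130680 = 0.02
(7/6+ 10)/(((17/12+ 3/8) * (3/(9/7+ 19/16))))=18559/3612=5.14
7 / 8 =0.88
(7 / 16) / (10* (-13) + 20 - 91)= -7 / 3216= -0.00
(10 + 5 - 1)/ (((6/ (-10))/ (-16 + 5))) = 256.67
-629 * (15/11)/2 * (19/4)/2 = -179265/176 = -1018.55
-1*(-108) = 108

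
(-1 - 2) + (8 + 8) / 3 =2.33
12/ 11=1.09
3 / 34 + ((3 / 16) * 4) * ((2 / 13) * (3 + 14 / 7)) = 147 / 221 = 0.67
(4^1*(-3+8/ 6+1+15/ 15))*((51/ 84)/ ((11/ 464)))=7888/ 231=34.15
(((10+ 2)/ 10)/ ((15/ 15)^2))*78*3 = 280.80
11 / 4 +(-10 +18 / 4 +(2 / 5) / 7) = -377 / 140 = -2.69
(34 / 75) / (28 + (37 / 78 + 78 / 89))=78676 / 5093825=0.02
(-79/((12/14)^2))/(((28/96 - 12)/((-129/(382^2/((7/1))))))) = -1165171/20502322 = -0.06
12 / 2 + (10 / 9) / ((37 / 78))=926 / 111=8.34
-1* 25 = -25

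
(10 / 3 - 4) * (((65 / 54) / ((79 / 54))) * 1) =-130 / 237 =-0.55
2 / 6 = 1 / 3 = 0.33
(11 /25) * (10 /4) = 11 /10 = 1.10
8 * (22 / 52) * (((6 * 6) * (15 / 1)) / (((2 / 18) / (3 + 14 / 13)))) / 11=1030320 / 169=6096.57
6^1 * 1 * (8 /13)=48 /13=3.69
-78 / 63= -26 / 21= -1.24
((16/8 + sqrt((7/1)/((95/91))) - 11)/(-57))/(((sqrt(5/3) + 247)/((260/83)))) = -338 * sqrt(1235)/20616121 - 390 * sqrt(15)/144312847 + 130 * sqrt(741)/1175118897 + 15210/7595413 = 0.00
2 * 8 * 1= 16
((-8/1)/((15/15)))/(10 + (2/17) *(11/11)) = -34/43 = -0.79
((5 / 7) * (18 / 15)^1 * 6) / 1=36 / 7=5.14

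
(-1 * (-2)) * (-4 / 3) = -8 / 3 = -2.67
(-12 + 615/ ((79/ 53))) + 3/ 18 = 189961/ 474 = 400.76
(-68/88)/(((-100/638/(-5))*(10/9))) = -4437/200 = -22.18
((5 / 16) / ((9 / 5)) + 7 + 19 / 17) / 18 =20297 / 44064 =0.46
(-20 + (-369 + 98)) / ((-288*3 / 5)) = 485 / 288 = 1.68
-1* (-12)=12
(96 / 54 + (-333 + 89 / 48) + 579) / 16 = 35947 / 2304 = 15.60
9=9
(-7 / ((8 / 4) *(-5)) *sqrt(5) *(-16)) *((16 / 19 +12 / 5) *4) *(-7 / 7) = 68992 *sqrt(5) / 475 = 324.78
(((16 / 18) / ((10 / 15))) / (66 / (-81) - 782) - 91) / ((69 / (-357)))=57221507 / 121532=470.83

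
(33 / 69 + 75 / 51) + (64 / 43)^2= 3010474 / 722959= 4.16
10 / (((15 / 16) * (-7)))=-1.52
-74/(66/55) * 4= -740/3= -246.67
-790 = -790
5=5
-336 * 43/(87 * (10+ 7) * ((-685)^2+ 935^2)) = -2408/331160425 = -0.00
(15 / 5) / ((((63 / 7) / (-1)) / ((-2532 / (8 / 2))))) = 211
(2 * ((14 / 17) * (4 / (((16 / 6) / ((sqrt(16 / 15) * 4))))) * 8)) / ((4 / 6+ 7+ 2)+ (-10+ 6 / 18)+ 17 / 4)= 7168 * sqrt(15) / 1445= 19.21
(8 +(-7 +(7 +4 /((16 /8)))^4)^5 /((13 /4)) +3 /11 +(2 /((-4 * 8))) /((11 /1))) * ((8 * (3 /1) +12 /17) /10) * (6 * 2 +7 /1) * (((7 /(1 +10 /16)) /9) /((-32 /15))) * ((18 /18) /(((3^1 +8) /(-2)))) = 7124978377792892815.47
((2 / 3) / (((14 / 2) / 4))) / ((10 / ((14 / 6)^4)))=1372 / 1215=1.13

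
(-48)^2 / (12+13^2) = 12.73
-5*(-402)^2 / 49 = -808020 / 49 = -16490.20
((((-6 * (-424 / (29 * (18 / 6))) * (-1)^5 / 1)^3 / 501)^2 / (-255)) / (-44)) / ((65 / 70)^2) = 18220957433998606336 / 70775510295085898445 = 0.26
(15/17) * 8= 120/17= 7.06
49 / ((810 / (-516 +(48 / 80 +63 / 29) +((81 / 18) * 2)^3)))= 13.05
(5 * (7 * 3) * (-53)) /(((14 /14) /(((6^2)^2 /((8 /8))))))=-7212240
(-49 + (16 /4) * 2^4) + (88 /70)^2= 20311 /1225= 16.58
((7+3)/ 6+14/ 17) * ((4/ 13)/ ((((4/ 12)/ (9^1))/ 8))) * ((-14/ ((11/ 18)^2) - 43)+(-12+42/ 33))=-31053024/ 2057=-15096.27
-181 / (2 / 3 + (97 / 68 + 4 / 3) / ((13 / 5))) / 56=-120003 / 64162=-1.87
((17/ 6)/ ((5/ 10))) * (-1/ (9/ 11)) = -187/ 27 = -6.93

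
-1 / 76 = -0.01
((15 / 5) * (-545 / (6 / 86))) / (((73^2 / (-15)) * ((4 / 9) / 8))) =6327450 / 5329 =1187.36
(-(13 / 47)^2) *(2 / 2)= -0.08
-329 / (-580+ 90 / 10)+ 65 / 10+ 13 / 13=8.08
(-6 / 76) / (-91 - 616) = 3 / 26866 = 0.00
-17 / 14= -1.21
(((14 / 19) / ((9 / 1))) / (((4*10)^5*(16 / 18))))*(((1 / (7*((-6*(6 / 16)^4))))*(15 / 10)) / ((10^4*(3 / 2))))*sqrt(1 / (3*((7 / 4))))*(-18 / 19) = sqrt(21) / 102343500000000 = 0.00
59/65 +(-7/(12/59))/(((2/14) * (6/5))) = -935327/4680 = -199.86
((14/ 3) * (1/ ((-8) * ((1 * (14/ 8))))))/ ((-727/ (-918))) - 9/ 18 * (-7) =4477/ 1454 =3.08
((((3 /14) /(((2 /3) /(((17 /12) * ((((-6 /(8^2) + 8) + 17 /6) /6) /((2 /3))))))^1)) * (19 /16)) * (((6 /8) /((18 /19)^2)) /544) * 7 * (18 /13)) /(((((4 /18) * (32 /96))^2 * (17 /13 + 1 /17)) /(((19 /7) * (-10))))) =-2775225442905 /35467034624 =-78.25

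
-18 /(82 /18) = -162 /41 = -3.95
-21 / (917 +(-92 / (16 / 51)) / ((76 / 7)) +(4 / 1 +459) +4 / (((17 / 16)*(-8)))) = -108528 / 6989821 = -0.02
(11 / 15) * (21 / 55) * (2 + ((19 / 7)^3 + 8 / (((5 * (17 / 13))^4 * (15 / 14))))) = 5908902933751 / 959186484375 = 6.16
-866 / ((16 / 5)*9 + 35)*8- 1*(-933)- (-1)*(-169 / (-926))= 243579873 / 295394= 824.59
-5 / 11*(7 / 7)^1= -0.45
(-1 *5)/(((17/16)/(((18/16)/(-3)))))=30/17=1.76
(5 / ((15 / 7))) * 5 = 35 / 3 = 11.67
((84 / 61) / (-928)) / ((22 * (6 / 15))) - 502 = -312589481 / 622688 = -502.00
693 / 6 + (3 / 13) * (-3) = 2985 / 26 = 114.81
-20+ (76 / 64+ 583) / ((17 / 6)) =25321 / 136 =186.18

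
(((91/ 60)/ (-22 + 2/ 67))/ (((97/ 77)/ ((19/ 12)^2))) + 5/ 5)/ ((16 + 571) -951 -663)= -1064175451/ 1266962411520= -0.00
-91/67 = -1.36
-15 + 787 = 772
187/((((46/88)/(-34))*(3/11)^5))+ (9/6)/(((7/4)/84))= -45053936944/5589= -8061180.34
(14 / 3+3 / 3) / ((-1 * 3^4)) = -17 / 243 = -0.07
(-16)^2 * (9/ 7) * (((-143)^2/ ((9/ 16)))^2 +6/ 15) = 137023193457152/ 315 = 434994264943.34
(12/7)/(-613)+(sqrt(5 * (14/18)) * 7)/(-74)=-7 * sqrt(35)/222 -12/4291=-0.19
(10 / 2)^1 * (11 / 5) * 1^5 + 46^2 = 2127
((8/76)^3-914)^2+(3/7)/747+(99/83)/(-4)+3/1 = 3301365281240603/3951854004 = 835396.57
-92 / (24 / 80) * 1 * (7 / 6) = -3220 / 9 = -357.78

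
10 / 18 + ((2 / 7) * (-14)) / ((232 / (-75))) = 965 / 522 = 1.85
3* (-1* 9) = -27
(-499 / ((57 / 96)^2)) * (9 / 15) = -1532928 / 1805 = -849.27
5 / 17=0.29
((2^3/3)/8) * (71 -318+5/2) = -163/2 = -81.50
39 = 39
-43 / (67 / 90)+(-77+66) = -4607 / 67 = -68.76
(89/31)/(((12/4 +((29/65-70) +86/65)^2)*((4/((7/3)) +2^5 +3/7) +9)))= 15041/1052925416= 0.00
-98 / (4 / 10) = -245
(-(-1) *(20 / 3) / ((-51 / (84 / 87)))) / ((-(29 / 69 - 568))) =-0.00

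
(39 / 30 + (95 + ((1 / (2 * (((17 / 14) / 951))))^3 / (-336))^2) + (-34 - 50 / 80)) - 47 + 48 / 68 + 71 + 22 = 986740055138827799821 / 30896088320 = 31937378121.10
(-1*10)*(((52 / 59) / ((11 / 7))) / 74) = -1820 / 24013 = -0.08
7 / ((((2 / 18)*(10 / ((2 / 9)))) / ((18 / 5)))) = 126 / 25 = 5.04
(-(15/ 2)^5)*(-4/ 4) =23730.47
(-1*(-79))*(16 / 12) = 316 / 3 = 105.33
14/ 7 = 2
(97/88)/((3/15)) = 485/88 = 5.51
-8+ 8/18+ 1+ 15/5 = -32/9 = -3.56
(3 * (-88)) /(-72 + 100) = -66 /7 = -9.43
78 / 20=39 / 10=3.90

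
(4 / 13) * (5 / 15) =4 / 39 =0.10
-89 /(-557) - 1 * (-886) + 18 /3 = 496933 /557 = 892.16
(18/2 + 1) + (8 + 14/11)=19.27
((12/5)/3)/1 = 0.80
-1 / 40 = -0.02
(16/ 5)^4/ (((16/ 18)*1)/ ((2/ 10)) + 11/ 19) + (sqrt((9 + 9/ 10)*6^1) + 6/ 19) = 3*sqrt(165)/ 5 + 216147714/ 10200625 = 28.90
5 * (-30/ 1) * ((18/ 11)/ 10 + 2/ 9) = -1910/ 33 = -57.88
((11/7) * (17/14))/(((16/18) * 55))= 153/3920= 0.04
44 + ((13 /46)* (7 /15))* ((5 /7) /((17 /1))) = 103237 /2346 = 44.01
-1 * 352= -352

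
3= 3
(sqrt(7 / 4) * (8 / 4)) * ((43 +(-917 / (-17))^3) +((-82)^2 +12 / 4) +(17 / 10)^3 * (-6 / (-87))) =11663189371069 * sqrt(7) / 71238500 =433163.23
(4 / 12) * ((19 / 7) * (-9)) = -57 / 7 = -8.14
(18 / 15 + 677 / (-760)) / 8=47 / 1216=0.04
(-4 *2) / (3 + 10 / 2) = -1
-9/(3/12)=-36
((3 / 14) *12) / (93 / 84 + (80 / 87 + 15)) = 6264 / 41477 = 0.15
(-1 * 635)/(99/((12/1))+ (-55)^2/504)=-44.56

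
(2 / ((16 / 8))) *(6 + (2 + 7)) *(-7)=-105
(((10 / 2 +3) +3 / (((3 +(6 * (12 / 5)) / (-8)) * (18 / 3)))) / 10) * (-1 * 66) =-1111 / 20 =-55.55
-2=-2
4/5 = 0.80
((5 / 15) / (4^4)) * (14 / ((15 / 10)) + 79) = 265 / 2304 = 0.12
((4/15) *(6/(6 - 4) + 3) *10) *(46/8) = 92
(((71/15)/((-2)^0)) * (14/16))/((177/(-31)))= -15407/21240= -0.73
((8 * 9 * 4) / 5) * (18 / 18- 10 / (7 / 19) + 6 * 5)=7776 / 35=222.17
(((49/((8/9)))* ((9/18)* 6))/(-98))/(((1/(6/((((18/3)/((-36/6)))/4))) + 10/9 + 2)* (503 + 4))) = -81/74698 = -0.00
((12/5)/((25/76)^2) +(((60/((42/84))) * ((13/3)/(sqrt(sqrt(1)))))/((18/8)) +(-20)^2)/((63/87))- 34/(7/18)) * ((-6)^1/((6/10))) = -952424936/118125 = -8062.86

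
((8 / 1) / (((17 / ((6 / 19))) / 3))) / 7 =144 / 2261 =0.06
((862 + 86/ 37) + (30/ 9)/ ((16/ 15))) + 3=870.45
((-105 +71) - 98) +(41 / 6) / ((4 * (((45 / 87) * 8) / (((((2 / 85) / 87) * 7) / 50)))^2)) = -1853992799997991 / 14045400000000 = -132.00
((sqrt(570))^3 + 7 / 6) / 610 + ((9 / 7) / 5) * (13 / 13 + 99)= 57 * sqrt(570) / 61 + 658849 / 25620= 48.03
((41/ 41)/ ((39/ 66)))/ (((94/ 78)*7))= 66/ 329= 0.20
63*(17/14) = 153/2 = 76.50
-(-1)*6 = 6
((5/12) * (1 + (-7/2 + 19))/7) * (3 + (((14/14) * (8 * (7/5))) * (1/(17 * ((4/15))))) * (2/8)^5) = 1437315/487424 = 2.95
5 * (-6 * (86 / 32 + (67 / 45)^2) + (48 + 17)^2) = 22656101 / 1080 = 20977.87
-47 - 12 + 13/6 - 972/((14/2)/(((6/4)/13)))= -39779/546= -72.86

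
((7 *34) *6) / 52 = 357 / 13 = 27.46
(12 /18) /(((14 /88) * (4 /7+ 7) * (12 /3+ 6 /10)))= 440 /3657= 0.12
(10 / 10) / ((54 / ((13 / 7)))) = 13 / 378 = 0.03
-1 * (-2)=2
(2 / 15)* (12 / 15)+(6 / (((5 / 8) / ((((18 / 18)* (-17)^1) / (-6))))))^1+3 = 2273 / 75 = 30.31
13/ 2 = 6.50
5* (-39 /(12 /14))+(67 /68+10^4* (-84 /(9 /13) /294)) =-18650389 /4284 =-4353.50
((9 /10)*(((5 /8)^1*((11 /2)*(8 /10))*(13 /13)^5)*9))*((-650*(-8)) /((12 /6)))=57915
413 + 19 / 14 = 5801 / 14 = 414.36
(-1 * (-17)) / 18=0.94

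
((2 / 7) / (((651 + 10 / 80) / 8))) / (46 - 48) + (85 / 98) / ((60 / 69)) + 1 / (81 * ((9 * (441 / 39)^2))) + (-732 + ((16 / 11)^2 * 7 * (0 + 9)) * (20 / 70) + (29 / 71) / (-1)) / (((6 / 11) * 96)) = -50301315210085649 / 4101545777668416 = -12.26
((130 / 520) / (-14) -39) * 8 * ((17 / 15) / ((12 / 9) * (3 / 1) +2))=-7429 / 126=-58.96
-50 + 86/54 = -1307/27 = -48.41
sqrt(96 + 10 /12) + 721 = sqrt(3486) /6 + 721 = 730.84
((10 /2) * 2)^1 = 10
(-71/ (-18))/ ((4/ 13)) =923/ 72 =12.82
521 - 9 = 512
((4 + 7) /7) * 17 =187 /7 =26.71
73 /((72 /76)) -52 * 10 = -7973 /18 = -442.94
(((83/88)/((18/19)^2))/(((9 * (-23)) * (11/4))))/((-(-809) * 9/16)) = -59926/14771743767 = -0.00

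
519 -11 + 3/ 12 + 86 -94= 2001/ 4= 500.25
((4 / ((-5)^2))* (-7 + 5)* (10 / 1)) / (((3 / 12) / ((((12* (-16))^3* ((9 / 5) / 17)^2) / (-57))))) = -12230590464 / 686375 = -17819.11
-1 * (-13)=13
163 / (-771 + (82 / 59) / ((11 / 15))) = -105787 / 499149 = -0.21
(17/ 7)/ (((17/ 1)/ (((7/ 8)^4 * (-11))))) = -3773/ 4096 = -0.92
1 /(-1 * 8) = -1 /8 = -0.12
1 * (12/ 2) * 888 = 5328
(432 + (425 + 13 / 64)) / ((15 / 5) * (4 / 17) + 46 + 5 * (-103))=-932637 / 509504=-1.83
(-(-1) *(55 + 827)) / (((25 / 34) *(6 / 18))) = 89964 / 25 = 3598.56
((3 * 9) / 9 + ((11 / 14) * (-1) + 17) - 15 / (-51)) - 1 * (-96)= 27491 / 238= 115.51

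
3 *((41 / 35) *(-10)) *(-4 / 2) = 492 / 7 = 70.29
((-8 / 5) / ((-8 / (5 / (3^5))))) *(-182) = -182 / 243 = -0.75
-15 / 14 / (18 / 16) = -20 / 21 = -0.95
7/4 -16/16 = 3/4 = 0.75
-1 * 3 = -3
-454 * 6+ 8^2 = -2660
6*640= 3840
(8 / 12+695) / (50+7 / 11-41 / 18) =14.39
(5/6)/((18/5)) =0.23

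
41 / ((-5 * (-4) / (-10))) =-20.50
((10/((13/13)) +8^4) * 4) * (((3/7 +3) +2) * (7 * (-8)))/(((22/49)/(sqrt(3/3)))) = -122325952/11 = -11120541.09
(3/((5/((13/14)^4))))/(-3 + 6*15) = 28561/5570320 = 0.01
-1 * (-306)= 306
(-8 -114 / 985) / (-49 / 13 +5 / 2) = 207844 / 32505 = 6.39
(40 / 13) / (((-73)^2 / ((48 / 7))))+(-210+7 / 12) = -1218628667 / 5819268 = -209.41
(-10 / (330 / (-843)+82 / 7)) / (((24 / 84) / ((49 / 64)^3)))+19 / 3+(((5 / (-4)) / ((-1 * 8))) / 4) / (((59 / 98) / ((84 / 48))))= 1742882076401 / 344469798912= 5.06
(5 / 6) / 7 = 5 / 42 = 0.12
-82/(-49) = 1.67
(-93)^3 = -804357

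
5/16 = 0.31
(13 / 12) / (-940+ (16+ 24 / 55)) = -715 / 609552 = -0.00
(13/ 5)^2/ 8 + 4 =969/ 200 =4.84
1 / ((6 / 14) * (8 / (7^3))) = 2401 / 24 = 100.04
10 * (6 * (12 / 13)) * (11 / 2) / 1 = 3960 / 13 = 304.62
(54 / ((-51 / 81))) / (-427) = 1458 / 7259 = 0.20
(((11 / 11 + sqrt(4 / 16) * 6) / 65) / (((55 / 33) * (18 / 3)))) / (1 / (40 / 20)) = 4 / 325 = 0.01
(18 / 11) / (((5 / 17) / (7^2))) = 14994 / 55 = 272.62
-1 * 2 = -2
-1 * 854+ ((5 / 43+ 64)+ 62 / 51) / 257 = -481171981 / 563601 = -853.75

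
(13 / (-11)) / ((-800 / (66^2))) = 1287 / 200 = 6.44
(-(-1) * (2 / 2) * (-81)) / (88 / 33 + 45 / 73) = -17739 / 719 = -24.67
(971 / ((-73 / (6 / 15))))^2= 3771364 / 133225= 28.31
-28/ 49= -4/ 7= -0.57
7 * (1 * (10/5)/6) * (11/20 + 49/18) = 4123/540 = 7.64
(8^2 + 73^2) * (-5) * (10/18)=-134825/9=-14980.56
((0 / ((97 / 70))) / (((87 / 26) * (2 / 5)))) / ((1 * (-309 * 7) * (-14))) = 0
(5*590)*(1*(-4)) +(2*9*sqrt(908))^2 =282392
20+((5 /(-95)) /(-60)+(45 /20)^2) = 114289 /4560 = 25.06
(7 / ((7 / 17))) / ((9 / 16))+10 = 362 / 9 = 40.22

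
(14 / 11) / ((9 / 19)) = 2.69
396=396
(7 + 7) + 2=16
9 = 9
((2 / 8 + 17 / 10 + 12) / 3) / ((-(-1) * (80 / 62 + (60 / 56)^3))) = 1977738 / 1071925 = 1.85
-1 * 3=-3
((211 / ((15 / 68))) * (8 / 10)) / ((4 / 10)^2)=14348 / 3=4782.67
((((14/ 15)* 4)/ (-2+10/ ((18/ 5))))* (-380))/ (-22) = 912/ 11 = 82.91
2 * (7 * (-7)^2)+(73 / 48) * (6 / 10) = 54953 / 80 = 686.91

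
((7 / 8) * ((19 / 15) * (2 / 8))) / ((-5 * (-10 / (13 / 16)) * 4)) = 1729 / 1536000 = 0.00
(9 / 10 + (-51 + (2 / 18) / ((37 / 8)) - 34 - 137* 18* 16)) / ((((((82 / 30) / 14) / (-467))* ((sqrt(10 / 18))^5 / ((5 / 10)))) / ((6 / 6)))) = 34864358001417* sqrt(5) / 379250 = 205561172.01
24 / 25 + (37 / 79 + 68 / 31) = 221751 / 61225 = 3.62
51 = 51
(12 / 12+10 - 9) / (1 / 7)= 14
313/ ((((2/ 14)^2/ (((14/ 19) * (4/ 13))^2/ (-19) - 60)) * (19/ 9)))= -9600663910068/ 22024249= -435913.34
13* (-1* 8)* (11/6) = -190.67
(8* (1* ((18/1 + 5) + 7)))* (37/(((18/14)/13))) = 269360/3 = 89786.67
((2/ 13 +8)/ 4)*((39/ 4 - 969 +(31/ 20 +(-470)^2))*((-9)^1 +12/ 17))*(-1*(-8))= -32872576158/ 1105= -29748937.70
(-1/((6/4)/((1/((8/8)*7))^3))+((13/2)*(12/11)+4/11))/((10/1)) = 42178/56595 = 0.75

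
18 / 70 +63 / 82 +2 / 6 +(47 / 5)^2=3862393 / 43050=89.72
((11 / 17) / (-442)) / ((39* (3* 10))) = -0.00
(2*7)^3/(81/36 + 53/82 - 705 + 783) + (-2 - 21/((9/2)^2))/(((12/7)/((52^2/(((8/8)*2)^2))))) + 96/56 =-8740795618/7522389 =-1161.97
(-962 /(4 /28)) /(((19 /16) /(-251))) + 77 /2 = 54088951 /38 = 1423393.45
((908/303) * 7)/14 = 454/303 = 1.50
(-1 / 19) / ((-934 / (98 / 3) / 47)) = 2303 / 26619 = 0.09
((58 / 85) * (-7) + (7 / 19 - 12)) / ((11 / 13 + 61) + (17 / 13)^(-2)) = -532389 / 2025685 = -0.26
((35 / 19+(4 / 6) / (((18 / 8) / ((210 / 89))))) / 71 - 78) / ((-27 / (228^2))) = 25610220688 / 170613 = 150107.09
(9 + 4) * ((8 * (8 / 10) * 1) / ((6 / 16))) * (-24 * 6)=-159744 / 5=-31948.80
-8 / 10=-4 / 5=-0.80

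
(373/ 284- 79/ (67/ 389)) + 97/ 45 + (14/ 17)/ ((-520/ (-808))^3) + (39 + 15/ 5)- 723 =-905936804834597/ 799511368500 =-1133.11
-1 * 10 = -10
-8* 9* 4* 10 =-2880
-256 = -256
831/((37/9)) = 7479/37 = 202.14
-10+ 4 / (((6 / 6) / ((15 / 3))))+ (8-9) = 9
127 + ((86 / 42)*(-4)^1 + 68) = 3923 / 21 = 186.81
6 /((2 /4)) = 12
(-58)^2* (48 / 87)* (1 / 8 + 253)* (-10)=-4698000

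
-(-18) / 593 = 0.03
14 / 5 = 2.80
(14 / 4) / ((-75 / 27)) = -63 / 50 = -1.26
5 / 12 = 0.42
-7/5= -1.40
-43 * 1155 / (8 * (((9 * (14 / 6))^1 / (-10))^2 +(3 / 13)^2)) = -69944875 / 50286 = -1390.94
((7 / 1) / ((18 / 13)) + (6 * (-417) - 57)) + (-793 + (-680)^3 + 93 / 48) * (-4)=45278229971 / 36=1257728610.31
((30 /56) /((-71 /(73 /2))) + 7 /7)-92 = -91.28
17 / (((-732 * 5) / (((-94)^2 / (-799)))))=47 / 915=0.05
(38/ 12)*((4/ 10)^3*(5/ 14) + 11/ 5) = 7391/ 1050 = 7.04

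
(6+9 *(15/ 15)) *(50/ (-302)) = -375/ 151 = -2.48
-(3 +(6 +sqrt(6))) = -9 - sqrt(6) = -11.45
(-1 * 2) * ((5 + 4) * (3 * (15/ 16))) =-405/ 8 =-50.62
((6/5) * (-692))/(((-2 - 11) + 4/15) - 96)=12456/1631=7.64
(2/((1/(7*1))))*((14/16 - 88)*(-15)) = 73185/4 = 18296.25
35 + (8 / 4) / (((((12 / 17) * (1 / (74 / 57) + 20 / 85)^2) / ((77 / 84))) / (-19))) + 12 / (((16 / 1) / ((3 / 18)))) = -143261897 / 10474200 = -13.68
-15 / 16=-0.94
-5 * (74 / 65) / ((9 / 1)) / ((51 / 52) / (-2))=1.29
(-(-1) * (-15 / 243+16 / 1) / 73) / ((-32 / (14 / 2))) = -0.05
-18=-18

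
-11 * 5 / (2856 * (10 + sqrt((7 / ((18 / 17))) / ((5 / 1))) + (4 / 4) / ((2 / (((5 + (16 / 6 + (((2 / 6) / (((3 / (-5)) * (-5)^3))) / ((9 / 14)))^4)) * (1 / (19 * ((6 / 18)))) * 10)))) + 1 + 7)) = -554142852846065786621484375 / 690535702182071217278498054692 + 1535917462186102294921875 * sqrt(1190) / 1381071404364142434556996109384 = -0.00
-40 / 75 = -8 / 15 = -0.53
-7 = -7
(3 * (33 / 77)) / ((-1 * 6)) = -0.21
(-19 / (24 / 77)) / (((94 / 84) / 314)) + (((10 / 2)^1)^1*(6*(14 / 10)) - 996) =-1697513 / 94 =-18058.65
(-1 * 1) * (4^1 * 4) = -16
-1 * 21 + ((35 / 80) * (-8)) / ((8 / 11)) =-413 / 16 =-25.81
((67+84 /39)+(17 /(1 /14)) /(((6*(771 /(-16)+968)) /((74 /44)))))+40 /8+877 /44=2377906015 /25254372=94.16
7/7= 1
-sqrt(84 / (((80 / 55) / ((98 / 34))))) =-7 * sqrt(3927) / 34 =-12.90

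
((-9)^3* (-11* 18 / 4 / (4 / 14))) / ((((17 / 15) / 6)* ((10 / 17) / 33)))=150043509 / 4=37510877.25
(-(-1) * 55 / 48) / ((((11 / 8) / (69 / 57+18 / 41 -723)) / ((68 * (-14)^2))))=-18723574240 / 2337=-8011798.99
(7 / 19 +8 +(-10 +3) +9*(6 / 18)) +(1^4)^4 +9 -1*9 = 102 / 19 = 5.37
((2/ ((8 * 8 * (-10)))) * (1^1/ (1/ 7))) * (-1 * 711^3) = 2515978017/ 320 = 7862431.30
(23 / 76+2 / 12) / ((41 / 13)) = 1391 / 9348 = 0.15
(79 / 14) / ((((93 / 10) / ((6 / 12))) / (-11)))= -4345 / 1302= -3.34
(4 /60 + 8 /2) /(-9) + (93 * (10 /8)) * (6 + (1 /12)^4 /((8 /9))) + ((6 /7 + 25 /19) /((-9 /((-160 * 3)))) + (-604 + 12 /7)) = 30985197499 /147087360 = 210.66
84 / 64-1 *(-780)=12501 / 16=781.31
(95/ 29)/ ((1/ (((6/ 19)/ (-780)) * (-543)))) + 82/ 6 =32543/ 2262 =14.39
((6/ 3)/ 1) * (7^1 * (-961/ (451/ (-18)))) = 242172/ 451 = 536.97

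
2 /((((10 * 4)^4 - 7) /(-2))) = -4 /2559993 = -0.00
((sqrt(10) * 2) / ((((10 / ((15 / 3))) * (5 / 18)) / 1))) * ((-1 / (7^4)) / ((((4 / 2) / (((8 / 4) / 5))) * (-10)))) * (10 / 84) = 3 * sqrt(10) / 840350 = 0.00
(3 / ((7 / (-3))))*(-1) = 9 / 7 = 1.29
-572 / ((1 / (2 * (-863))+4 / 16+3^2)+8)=-1974544 / 59545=-33.16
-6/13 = -0.46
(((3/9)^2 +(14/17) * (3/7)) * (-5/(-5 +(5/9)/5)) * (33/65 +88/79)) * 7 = 376229/69836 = 5.39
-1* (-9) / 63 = 1 / 7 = 0.14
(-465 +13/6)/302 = -2777/1812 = -1.53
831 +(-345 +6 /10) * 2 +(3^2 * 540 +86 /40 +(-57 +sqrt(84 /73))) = 4948.42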